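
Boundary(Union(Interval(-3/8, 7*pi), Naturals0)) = Union(Complement(Naturals0, Interval.open(-3/8, 7*pi)), {-3/8, 7*pi})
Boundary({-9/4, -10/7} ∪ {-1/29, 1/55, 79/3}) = {-9/4, -10/7, -1/29, 1/55, 79/3}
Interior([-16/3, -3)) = (-16/3, -3)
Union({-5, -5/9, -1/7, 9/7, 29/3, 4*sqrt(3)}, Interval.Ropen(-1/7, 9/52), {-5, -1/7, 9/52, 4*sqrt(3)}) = Union({-5, -5/9, 9/7, 29/3, 4*sqrt(3)}, Interval(-1/7, 9/52))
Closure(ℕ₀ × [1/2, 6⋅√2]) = ℕ₀ × [1/2, 6⋅√2]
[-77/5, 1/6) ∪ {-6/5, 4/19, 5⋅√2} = [-77/5, 1/6) ∪ {4/19, 5⋅√2}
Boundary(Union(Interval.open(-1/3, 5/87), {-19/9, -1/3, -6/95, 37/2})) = {-19/9, -1/3, 5/87, 37/2}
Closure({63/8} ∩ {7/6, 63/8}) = {63/8}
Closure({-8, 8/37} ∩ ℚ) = {-8, 8/37}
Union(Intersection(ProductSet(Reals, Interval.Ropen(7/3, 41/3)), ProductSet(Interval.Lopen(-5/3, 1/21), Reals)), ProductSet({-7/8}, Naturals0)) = Union(ProductSet({-7/8}, Naturals0), ProductSet(Interval.Lopen(-5/3, 1/21), Interval.Ropen(7/3, 41/3)))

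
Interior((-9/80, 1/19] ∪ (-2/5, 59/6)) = (-2/5, 59/6)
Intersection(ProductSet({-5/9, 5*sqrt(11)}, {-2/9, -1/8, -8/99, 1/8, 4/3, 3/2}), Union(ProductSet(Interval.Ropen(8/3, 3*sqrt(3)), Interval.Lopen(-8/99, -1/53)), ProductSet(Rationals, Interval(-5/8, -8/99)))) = ProductSet({-5/9}, {-2/9, -1/8, -8/99})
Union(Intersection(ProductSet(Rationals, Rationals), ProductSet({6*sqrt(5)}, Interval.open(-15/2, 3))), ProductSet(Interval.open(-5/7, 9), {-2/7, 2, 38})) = ProductSet(Interval.open(-5/7, 9), {-2/7, 2, 38})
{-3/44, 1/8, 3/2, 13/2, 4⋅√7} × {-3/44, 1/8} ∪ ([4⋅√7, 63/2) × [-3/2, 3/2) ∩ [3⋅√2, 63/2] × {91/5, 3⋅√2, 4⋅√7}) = {-3/44, 1/8, 3/2, 13/2, 4⋅√7} × {-3/44, 1/8}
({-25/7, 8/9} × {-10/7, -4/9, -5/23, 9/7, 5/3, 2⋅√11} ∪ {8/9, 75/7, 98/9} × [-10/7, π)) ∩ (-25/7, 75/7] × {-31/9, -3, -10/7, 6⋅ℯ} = {8/9, 75/7} × {-10/7}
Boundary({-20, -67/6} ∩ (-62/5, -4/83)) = {-67/6}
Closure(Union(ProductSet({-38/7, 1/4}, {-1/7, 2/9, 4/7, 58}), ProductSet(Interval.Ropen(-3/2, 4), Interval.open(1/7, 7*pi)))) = Union(ProductSet({-38/7, 1/4}, {-1/7, 2/9, 4/7, 58}), ProductSet({-3/2, 4}, Interval(1/7, 7*pi)), ProductSet(Interval(-3/2, 4), {1/7, 7*pi}), ProductSet(Interval.Ropen(-3/2, 4), Interval.open(1/7, 7*pi)))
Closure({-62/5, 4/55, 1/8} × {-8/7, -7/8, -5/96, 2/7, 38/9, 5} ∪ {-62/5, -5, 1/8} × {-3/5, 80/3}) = ({-62/5, -5, 1/8} × {-3/5, 80/3}) ∪ ({-62/5, 4/55, 1/8} × {-8/7, -7/8, -5/96, 2/7, 38/9, 5})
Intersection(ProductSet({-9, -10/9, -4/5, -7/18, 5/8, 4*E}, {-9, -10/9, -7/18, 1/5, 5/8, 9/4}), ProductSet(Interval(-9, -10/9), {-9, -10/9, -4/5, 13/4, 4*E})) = ProductSet({-9, -10/9}, {-9, -10/9})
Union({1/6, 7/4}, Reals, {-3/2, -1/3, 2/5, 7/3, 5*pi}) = Reals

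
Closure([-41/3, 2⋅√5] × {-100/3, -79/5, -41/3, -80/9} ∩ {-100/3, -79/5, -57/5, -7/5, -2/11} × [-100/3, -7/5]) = {-57/5, -7/5, -2/11} × {-100/3, -79/5, -41/3, -80/9}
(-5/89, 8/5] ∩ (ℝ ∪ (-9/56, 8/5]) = (-5/89, 8/5]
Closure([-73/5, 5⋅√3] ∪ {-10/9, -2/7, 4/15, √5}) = [-73/5, 5⋅√3]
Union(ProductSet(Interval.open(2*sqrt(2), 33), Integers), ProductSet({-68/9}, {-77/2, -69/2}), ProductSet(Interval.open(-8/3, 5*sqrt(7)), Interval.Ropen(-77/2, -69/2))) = Union(ProductSet({-68/9}, {-77/2, -69/2}), ProductSet(Interval.open(-8/3, 5*sqrt(7)), Interval.Ropen(-77/2, -69/2)), ProductSet(Interval.open(2*sqrt(2), 33), Integers))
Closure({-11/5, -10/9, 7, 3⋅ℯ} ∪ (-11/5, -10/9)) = [-11/5, -10/9] ∪ {7, 3⋅ℯ}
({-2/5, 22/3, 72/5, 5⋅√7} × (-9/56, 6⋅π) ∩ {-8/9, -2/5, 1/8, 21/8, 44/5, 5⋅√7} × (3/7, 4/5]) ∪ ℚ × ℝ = (ℚ × ℝ) ∪ ({-2/5, 5⋅√7} × (3/7, 4/5])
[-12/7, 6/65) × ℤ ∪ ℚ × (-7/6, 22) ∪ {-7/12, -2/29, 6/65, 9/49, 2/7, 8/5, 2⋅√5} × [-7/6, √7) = ([-12/7, 6/65) × ℤ) ∪ (ℚ × (-7/6, 22)) ∪ ({-7/12, -2/29, 6/65, 9/49, 2/7, 8/5, 2⋅√5} × [-7/6, √7))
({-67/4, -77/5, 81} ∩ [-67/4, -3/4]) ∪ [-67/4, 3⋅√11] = [-67/4, 3⋅√11]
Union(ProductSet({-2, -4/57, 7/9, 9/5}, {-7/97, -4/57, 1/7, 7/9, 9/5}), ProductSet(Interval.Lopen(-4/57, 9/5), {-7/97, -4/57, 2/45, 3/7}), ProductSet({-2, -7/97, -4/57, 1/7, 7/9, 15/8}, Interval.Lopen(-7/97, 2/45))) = Union(ProductSet({-2, -4/57, 7/9, 9/5}, {-7/97, -4/57, 1/7, 7/9, 9/5}), ProductSet({-2, -7/97, -4/57, 1/7, 7/9, 15/8}, Interval.Lopen(-7/97, 2/45)), ProductSet(Interval.Lopen(-4/57, 9/5), {-7/97, -4/57, 2/45, 3/7}))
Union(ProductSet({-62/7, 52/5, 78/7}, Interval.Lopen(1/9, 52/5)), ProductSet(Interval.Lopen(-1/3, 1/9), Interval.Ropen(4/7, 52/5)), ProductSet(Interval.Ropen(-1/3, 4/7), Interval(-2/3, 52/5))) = Union(ProductSet({-62/7, 52/5, 78/7}, Interval.Lopen(1/9, 52/5)), ProductSet(Interval.Ropen(-1/3, 4/7), Interval(-2/3, 52/5)))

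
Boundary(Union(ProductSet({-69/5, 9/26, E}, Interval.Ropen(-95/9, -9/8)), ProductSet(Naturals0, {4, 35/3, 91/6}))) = Union(ProductSet({-69/5, 9/26, E}, Interval(-95/9, -9/8)), ProductSet(Naturals0, {4, 35/3, 91/6}))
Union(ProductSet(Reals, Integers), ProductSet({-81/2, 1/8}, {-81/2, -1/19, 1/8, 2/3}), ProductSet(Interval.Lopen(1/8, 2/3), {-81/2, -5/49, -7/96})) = Union(ProductSet({-81/2, 1/8}, {-81/2, -1/19, 1/8, 2/3}), ProductSet(Interval.Lopen(1/8, 2/3), {-81/2, -5/49, -7/96}), ProductSet(Reals, Integers))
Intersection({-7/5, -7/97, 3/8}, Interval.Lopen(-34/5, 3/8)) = {-7/5, -7/97, 3/8}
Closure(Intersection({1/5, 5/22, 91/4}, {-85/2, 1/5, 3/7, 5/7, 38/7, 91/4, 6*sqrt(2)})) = {1/5, 91/4}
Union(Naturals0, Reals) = Reals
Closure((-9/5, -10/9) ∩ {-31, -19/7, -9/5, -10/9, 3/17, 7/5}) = ∅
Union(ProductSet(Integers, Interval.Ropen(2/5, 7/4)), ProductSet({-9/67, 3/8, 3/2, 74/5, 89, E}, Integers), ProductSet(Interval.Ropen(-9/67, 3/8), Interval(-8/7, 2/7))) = Union(ProductSet({-9/67, 3/8, 3/2, 74/5, 89, E}, Integers), ProductSet(Integers, Interval.Ropen(2/5, 7/4)), ProductSet(Interval.Ropen(-9/67, 3/8), Interval(-8/7, 2/7)))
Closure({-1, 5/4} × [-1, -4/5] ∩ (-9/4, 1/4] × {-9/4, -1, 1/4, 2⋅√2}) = {-1} × {-1}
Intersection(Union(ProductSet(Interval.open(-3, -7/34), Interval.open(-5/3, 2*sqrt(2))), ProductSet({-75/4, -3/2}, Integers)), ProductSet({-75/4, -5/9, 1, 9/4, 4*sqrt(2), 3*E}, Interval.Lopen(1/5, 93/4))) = Union(ProductSet({-75/4}, Range(1, 24, 1)), ProductSet({-5/9}, Interval.open(1/5, 2*sqrt(2))))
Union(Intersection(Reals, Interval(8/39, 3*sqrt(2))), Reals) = Interval(-oo, oo)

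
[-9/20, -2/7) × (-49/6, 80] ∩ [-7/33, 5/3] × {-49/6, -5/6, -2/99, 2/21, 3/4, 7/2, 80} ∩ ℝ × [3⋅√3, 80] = ∅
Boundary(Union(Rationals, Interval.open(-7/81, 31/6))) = Union(Interval(-oo, -7/81), Interval(31/6, oo))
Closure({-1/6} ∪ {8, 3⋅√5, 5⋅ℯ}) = {-1/6, 8, 3⋅√5, 5⋅ℯ}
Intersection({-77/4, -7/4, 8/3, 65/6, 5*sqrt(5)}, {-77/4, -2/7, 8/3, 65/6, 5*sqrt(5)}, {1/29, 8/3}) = {8/3}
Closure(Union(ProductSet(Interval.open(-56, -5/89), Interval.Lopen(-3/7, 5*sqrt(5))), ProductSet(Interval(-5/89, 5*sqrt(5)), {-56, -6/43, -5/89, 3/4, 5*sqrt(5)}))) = Union(ProductSet({-56, -5/89}, Interval(-3/7, 5*sqrt(5))), ProductSet(Interval(-56, -5/89), {-3/7, 5*sqrt(5)}), ProductSet(Interval.open(-56, -5/89), Interval.Lopen(-3/7, 5*sqrt(5))), ProductSet(Interval(-5/89, 5*sqrt(5)), {-56, -6/43, -5/89, 3/4, 5*sqrt(5)}))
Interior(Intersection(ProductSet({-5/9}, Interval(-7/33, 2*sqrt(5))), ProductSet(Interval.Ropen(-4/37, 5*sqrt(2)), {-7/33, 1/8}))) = EmptySet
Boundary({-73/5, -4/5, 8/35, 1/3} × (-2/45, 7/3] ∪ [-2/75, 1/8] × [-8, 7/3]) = ({-2/75, 1/8} × [-8, 7/3]) ∪ ([-2/75, 1/8] × {-8, 7/3}) ∪ ({-73/5, -4/5, 8/35, 1/3} × [-2/45, 7/3])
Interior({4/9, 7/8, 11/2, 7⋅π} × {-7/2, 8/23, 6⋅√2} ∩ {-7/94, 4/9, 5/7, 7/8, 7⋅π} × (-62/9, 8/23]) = ∅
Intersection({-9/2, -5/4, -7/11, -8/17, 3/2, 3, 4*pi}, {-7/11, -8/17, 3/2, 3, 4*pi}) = {-7/11, -8/17, 3/2, 3, 4*pi}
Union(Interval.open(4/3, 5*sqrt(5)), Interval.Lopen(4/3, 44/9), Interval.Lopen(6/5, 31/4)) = Interval.open(6/5, 5*sqrt(5))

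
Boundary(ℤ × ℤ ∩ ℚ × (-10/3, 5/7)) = ℤ × {-3, -2, -1, 0}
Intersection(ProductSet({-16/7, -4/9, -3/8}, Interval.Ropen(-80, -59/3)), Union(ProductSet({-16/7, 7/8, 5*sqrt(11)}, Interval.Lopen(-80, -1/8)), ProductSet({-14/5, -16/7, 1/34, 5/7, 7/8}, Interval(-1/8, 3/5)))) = ProductSet({-16/7}, Interval.open(-80, -59/3))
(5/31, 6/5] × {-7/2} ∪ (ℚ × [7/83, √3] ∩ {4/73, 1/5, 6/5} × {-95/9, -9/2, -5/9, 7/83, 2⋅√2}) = ({4/73, 1/5, 6/5} × {7/83}) ∪ ((5/31, 6/5] × {-7/2})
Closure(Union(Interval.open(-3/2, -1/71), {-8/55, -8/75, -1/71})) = Interval(-3/2, -1/71)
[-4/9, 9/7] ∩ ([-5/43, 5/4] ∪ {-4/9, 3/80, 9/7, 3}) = {-4/9, 9/7} ∪ [-5/43, 5/4]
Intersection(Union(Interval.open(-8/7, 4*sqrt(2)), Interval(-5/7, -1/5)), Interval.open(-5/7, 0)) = Interval.open(-5/7, 0)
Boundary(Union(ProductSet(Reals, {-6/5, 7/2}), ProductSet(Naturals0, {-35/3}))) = Union(ProductSet(Naturals0, {-35/3}), ProductSet(Reals, {-6/5, 7/2}))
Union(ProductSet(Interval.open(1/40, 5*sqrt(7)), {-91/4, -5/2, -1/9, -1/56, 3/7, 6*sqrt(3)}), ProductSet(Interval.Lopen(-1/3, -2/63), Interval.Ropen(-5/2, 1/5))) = Union(ProductSet(Interval.Lopen(-1/3, -2/63), Interval.Ropen(-5/2, 1/5)), ProductSet(Interval.open(1/40, 5*sqrt(7)), {-91/4, -5/2, -1/9, -1/56, 3/7, 6*sqrt(3)}))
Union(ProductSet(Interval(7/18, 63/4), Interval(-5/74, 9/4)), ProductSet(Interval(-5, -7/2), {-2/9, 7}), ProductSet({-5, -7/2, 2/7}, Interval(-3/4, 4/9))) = Union(ProductSet({-5, -7/2, 2/7}, Interval(-3/4, 4/9)), ProductSet(Interval(-5, -7/2), {-2/9, 7}), ProductSet(Interval(7/18, 63/4), Interval(-5/74, 9/4)))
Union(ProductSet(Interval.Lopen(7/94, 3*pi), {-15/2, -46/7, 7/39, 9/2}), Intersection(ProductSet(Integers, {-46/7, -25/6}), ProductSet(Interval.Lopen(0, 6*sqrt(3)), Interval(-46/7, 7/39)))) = Union(ProductSet(Interval.Lopen(7/94, 3*pi), {-15/2, -46/7, 7/39, 9/2}), ProductSet(Range(1, 11, 1), {-46/7, -25/6}))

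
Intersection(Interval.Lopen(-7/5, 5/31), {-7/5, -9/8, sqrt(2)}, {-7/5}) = EmptySet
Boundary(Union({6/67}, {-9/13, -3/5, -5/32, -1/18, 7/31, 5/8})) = {-9/13, -3/5, -5/32, -1/18, 6/67, 7/31, 5/8}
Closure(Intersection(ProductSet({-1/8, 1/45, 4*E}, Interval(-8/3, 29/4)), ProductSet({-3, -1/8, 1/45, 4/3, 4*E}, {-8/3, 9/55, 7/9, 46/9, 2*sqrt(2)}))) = ProductSet({-1/8, 1/45, 4*E}, {-8/3, 9/55, 7/9, 46/9, 2*sqrt(2)})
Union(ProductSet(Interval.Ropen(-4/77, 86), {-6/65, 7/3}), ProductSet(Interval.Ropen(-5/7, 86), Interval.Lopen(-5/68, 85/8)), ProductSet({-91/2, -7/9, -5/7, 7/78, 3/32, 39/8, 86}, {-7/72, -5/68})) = Union(ProductSet({-91/2, -7/9, -5/7, 7/78, 3/32, 39/8, 86}, {-7/72, -5/68}), ProductSet(Interval.Ropen(-5/7, 86), Interval.Lopen(-5/68, 85/8)), ProductSet(Interval.Ropen(-4/77, 86), {-6/65, 7/3}))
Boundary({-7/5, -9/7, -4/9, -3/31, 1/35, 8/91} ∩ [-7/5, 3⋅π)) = {-7/5, -9/7, -4/9, -3/31, 1/35, 8/91}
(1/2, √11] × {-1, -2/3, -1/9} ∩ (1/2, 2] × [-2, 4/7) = (1/2, 2] × {-1, -2/3, -1/9}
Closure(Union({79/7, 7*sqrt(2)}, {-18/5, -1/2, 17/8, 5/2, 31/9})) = {-18/5, -1/2, 17/8, 5/2, 31/9, 79/7, 7*sqrt(2)}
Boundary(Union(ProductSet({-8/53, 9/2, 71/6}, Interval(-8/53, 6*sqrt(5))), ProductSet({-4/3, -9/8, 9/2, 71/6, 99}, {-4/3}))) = Union(ProductSet({-8/53, 9/2, 71/6}, Interval(-8/53, 6*sqrt(5))), ProductSet({-4/3, -9/8, 9/2, 71/6, 99}, {-4/3}))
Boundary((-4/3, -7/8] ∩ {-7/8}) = {-7/8}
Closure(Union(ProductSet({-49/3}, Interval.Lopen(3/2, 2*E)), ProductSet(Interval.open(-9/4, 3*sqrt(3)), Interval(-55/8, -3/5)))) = Union(ProductSet({-49/3}, Interval(3/2, 2*E)), ProductSet(Interval(-9/4, 3*sqrt(3)), Interval(-55/8, -3/5)))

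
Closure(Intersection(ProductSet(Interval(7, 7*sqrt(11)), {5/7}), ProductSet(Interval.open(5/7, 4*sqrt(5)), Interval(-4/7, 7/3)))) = ProductSet(Interval(7, 4*sqrt(5)), {5/7})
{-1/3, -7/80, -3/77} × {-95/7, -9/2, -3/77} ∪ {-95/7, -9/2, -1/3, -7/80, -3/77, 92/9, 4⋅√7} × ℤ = ({-1/3, -7/80, -3/77} × {-95/7, -9/2, -3/77}) ∪ ({-95/7, -9/2, -1/3, -7/80, -3/77, 92/9, 4⋅√7} × ℤ)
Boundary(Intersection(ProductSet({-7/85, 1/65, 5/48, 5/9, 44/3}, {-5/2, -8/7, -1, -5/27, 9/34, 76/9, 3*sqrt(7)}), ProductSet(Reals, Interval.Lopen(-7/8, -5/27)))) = ProductSet({-7/85, 1/65, 5/48, 5/9, 44/3}, {-5/27})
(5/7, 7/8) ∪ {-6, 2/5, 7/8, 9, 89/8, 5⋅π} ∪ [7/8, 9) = {-6, 2/5, 89/8, 5⋅π} ∪ (5/7, 9]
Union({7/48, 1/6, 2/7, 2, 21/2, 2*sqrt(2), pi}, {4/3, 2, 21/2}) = {7/48, 1/6, 2/7, 4/3, 2, 21/2, 2*sqrt(2), pi}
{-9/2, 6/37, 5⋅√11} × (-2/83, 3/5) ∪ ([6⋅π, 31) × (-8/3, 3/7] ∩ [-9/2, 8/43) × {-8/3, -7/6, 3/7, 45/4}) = {-9/2, 6/37, 5⋅√11} × (-2/83, 3/5)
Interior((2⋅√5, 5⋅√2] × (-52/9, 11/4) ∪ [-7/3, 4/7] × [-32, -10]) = ((-7/3, 4/7) × (-32, -10)) ∪ ((2⋅√5, 5⋅√2) × (-52/9, 11/4))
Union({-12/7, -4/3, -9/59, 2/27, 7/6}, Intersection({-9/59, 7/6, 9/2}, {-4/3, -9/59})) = {-12/7, -4/3, -9/59, 2/27, 7/6}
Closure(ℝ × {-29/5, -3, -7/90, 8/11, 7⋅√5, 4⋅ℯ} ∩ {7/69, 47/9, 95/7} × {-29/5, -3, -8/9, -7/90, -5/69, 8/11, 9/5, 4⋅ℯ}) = {7/69, 47/9, 95/7} × {-29/5, -3, -7/90, 8/11, 4⋅ℯ}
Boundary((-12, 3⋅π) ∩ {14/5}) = {14/5}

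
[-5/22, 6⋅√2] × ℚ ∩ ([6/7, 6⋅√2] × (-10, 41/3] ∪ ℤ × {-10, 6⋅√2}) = ({0, 1, …, 8} × {-10}) ∪ ([6/7, 6⋅√2] × (ℚ ∩ (-10, 41/3]))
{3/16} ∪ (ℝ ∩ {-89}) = {-89, 3/16}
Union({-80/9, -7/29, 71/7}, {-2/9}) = {-80/9, -7/29, -2/9, 71/7}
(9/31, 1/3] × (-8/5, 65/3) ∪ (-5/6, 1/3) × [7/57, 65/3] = ((-5/6, 1/3) × [7/57, 65/3]) ∪ ((9/31, 1/3] × (-8/5, 65/3))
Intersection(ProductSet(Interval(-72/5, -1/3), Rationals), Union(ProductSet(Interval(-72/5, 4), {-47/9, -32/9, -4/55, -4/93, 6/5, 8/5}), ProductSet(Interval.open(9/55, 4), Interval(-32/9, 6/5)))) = ProductSet(Interval(-72/5, -1/3), {-47/9, -32/9, -4/55, -4/93, 6/5, 8/5})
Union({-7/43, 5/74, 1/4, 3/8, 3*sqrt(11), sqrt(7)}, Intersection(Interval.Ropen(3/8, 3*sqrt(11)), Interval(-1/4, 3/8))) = {-7/43, 5/74, 1/4, 3/8, 3*sqrt(11), sqrt(7)}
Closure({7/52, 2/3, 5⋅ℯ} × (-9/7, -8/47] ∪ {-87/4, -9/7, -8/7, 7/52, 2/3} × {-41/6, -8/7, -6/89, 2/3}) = ({7/52, 2/3, 5⋅ℯ} × [-9/7, -8/47]) ∪ ({-87/4, -9/7, -8/7, 7/52, 2/3} × {-41/6, -8/7, -6/89, 2/3})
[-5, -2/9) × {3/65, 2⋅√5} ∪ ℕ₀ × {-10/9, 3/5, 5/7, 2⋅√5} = (ℕ₀ × {-10/9, 3/5, 5/7, 2⋅√5}) ∪ ([-5, -2/9) × {3/65, 2⋅√5})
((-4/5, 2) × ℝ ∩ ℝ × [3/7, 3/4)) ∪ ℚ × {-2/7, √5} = (ℚ × {-2/7, √5}) ∪ ((-4/5, 2) × [3/7, 3/4))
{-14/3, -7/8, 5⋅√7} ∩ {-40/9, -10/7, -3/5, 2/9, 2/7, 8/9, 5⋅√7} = {5⋅√7}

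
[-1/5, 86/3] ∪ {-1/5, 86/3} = [-1/5, 86/3]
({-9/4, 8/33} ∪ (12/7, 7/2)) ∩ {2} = {2}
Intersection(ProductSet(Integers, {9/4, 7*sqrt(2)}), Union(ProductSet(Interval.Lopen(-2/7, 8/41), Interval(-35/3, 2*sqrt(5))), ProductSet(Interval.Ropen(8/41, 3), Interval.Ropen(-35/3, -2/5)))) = ProductSet(Range(0, 1, 1), {9/4})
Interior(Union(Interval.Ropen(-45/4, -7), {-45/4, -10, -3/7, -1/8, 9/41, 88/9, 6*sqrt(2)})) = Interval.open(-45/4, -7)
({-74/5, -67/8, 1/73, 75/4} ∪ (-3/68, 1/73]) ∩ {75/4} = {75/4}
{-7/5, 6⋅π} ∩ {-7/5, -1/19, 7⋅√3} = {-7/5}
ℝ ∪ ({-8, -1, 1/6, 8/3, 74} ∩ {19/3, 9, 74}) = ℝ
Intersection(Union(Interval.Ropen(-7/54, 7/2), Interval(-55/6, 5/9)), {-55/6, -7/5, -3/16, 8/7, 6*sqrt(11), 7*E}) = {-55/6, -7/5, -3/16, 8/7}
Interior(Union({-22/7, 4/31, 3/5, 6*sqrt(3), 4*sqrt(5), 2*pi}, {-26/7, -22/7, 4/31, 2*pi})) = EmptySet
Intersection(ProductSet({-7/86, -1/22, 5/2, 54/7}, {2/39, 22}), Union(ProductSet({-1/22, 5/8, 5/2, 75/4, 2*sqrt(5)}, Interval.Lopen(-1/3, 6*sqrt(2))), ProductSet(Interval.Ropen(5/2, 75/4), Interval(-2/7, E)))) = ProductSet({-1/22, 5/2, 54/7}, {2/39})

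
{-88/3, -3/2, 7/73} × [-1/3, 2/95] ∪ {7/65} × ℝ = ({7/65} × ℝ) ∪ ({-88/3, -3/2, 7/73} × [-1/3, 2/95])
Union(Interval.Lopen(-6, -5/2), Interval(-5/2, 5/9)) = Interval.Lopen(-6, 5/9)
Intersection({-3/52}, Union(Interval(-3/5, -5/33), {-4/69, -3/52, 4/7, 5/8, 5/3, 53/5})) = {-3/52}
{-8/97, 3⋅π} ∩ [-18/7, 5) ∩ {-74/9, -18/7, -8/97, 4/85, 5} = {-8/97}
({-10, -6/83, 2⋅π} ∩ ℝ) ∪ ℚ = ℚ ∪ {2⋅π}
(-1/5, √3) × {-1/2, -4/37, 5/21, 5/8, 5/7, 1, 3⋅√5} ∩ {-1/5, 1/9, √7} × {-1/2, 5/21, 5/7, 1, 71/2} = {1/9} × {-1/2, 5/21, 5/7, 1}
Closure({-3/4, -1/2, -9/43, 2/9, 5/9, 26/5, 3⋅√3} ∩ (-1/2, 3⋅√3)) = {-9/43, 2/9, 5/9}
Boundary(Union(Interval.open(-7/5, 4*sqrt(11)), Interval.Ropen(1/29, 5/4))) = {-7/5, 4*sqrt(11)}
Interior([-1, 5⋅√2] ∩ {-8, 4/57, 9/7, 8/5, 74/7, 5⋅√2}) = ∅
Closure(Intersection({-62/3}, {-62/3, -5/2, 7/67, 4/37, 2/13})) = {-62/3}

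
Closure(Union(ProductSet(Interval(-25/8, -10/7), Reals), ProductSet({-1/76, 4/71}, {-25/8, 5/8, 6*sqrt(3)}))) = Union(ProductSet({-1/76, 4/71}, {-25/8, 5/8, 6*sqrt(3)}), ProductSet(Interval(-25/8, -10/7), Reals))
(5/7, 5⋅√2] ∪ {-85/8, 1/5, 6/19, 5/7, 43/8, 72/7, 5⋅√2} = {-85/8, 1/5, 6/19, 72/7} ∪ [5/7, 5⋅√2]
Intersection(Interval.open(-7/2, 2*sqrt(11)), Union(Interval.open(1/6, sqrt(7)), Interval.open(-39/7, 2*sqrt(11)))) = Interval.open(-7/2, 2*sqrt(11))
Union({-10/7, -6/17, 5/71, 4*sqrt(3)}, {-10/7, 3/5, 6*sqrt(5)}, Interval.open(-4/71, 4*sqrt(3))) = Union({-10/7, -6/17, 6*sqrt(5)}, Interval.Lopen(-4/71, 4*sqrt(3)))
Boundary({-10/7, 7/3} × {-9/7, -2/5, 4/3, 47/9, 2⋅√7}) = {-10/7, 7/3} × {-9/7, -2/5, 4/3, 47/9, 2⋅√7}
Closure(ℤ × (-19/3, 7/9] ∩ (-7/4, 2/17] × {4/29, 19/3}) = {-1, 0} × {4/29}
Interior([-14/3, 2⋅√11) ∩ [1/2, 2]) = (1/2, 2)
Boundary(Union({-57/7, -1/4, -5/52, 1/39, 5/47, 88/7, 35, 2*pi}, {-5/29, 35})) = {-57/7, -1/4, -5/29, -5/52, 1/39, 5/47, 88/7, 35, 2*pi}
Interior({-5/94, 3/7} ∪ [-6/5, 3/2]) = (-6/5, 3/2)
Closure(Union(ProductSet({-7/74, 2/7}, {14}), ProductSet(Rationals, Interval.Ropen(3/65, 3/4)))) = Union(ProductSet({-7/74, 2/7}, {14}), ProductSet(Reals, Interval(3/65, 3/4)))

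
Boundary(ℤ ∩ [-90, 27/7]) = {-90, -89, …, 3}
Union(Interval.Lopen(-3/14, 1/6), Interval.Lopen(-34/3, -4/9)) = Union(Interval.Lopen(-34/3, -4/9), Interval.Lopen(-3/14, 1/6))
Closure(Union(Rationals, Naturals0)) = Reals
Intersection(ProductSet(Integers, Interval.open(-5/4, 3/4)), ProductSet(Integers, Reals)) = ProductSet(Integers, Interval.open(-5/4, 3/4))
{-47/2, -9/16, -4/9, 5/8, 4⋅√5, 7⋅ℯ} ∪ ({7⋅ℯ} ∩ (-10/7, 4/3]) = {-47/2, -9/16, -4/9, 5/8, 4⋅√5, 7⋅ℯ}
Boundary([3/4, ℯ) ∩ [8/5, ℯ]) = {8/5, ℯ}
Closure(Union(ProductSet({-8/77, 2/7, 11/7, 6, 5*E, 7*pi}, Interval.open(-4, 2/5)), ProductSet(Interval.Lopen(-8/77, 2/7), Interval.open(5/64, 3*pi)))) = Union(ProductSet({-8/77, 2/7}, Interval(5/64, 3*pi)), ProductSet({-8/77, 2/7, 11/7, 6, 5*E, 7*pi}, Interval(-4, 2/5)), ProductSet(Interval(-8/77, 2/7), {5/64, 3*pi}), ProductSet(Interval.Lopen(-8/77, 2/7), Interval.open(5/64, 3*pi)))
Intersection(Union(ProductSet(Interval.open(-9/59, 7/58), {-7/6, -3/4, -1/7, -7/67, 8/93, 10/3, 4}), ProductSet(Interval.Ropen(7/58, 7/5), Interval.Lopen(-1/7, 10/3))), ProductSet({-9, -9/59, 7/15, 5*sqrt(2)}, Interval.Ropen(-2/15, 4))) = ProductSet({7/15}, Interval(-2/15, 10/3))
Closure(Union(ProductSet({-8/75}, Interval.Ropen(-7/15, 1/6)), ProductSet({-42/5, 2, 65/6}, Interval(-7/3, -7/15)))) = Union(ProductSet({-8/75}, Interval(-7/15, 1/6)), ProductSet({-42/5, 2, 65/6}, Interval(-7/3, -7/15)))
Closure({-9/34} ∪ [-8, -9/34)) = [-8, -9/34]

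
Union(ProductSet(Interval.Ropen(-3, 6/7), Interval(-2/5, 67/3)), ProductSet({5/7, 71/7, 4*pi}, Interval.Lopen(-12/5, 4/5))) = Union(ProductSet({5/7, 71/7, 4*pi}, Interval.Lopen(-12/5, 4/5)), ProductSet(Interval.Ropen(-3, 6/7), Interval(-2/5, 67/3)))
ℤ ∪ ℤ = ℤ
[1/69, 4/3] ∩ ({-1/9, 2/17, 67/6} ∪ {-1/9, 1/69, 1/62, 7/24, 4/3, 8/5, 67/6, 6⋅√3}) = {1/69, 1/62, 2/17, 7/24, 4/3}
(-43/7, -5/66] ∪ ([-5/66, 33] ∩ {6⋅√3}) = (-43/7, -5/66] ∪ {6⋅√3}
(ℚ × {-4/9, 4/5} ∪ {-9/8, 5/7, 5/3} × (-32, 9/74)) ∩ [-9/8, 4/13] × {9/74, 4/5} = (ℚ ∩ [-9/8, 4/13]) × {4/5}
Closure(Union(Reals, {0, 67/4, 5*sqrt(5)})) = Reals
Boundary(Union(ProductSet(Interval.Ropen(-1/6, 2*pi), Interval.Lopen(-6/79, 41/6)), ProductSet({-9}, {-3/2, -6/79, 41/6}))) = Union(ProductSet({-9}, {-3/2, -6/79, 41/6}), ProductSet({-1/6, 2*pi}, Interval(-6/79, 41/6)), ProductSet(Interval(-1/6, 2*pi), {-6/79, 41/6}))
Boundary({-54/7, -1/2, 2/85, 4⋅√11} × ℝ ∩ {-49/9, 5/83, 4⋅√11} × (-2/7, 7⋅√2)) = {4⋅√11} × [-2/7, 7⋅√2]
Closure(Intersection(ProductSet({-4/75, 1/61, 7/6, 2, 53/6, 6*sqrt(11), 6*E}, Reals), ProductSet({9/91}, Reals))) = EmptySet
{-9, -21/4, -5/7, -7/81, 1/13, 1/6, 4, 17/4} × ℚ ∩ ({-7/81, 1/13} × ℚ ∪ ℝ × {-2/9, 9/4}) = ({-7/81, 1/13} × ℚ) ∪ ({-9, -21/4, -5/7, -7/81, 1/13, 1/6, 4, 17/4} × {-2/9, 9/4})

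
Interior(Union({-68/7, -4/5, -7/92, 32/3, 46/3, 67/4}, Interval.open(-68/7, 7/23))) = Interval.open(-68/7, 7/23)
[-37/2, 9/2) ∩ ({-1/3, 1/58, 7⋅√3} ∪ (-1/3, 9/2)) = [-1/3, 9/2)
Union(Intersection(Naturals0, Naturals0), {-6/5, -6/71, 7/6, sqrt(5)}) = Union({-6/5, -6/71, 7/6, sqrt(5)}, Naturals0)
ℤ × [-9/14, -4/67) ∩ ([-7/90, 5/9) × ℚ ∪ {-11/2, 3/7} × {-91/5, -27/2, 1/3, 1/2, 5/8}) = {0} × (ℚ ∩ [-9/14, -4/67))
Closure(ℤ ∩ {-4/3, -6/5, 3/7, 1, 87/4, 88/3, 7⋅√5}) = {1}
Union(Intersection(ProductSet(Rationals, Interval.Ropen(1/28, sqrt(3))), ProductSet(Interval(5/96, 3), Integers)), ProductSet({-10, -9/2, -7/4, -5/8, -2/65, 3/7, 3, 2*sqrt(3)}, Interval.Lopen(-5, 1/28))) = Union(ProductSet({-10, -9/2, -7/4, -5/8, -2/65, 3/7, 3, 2*sqrt(3)}, Interval.Lopen(-5, 1/28)), ProductSet(Intersection(Interval(5/96, 3), Rationals), Range(1, 2, 1)))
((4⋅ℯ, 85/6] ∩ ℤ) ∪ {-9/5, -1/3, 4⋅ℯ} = {-9/5, -1/3, 4⋅ℯ} ∪ {11, 12, 13, 14}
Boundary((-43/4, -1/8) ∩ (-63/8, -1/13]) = {-63/8, -1/8}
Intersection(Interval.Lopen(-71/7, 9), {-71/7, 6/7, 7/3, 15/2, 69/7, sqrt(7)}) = {6/7, 7/3, 15/2, sqrt(7)}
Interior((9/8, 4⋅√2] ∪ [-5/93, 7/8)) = (-5/93, 7/8) ∪ (9/8, 4⋅√2)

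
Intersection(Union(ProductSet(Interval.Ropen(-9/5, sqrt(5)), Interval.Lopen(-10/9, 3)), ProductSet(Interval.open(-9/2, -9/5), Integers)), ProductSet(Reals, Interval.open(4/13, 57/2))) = Union(ProductSet(Interval.open(-9/2, -9/5), Range(1, 29, 1)), ProductSet(Interval.Ropen(-9/5, sqrt(5)), Interval.Lopen(4/13, 3)))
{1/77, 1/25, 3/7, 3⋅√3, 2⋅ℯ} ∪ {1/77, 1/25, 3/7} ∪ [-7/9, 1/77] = [-7/9, 1/77] ∪ {1/25, 3/7, 3⋅√3, 2⋅ℯ}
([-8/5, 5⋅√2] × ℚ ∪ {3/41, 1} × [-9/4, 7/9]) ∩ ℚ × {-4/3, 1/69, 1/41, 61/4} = (ℚ ∩ [-8/5, 5⋅√2]) × {-4/3, 1/69, 1/41, 61/4}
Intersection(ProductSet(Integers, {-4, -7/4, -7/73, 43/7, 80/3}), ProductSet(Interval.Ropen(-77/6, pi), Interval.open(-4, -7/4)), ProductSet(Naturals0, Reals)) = EmptySet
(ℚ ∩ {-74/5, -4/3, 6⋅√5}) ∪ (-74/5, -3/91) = [-74/5, -3/91)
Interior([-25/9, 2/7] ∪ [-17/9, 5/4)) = (-25/9, 5/4)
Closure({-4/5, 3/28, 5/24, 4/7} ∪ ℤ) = ℤ ∪ {-4/5, 3/28, 5/24, 4/7}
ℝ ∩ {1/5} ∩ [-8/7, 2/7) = {1/5}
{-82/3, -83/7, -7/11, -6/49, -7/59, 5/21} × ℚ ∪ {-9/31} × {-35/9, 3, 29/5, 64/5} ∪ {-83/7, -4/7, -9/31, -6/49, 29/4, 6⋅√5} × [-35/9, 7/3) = ({-9/31} × {-35/9, 3, 29/5, 64/5}) ∪ ({-82/3, -83/7, -7/11, -6/49, -7/59, 5/21} × ℚ) ∪ ({-83/7, -4/7, -9/31, -6/49, 29/4, 6⋅√5} × [-35/9, 7/3))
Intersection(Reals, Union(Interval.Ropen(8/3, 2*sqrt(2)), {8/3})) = Interval.Ropen(8/3, 2*sqrt(2))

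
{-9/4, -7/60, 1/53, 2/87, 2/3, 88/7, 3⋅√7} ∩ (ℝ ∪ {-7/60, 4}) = {-9/4, -7/60, 1/53, 2/87, 2/3, 88/7, 3⋅√7}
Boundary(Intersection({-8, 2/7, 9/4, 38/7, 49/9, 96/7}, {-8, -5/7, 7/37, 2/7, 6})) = {-8, 2/7}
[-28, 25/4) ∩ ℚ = ℚ ∩ [-28, 25/4)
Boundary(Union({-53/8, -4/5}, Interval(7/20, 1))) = {-53/8, -4/5, 7/20, 1}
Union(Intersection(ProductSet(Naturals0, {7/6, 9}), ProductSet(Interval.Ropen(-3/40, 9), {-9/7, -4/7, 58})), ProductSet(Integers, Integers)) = ProductSet(Integers, Integers)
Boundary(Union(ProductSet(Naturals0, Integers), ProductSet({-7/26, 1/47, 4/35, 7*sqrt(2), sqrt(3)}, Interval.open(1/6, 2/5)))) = Union(ProductSet({-7/26, 1/47, 4/35, 7*sqrt(2), sqrt(3)}, Interval(1/6, 2/5)), ProductSet(Naturals0, Integers))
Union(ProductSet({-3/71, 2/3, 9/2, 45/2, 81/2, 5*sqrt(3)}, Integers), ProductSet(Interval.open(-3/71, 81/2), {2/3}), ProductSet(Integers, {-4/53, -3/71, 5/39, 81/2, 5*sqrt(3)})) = Union(ProductSet({-3/71, 2/3, 9/2, 45/2, 81/2, 5*sqrt(3)}, Integers), ProductSet(Integers, {-4/53, -3/71, 5/39, 81/2, 5*sqrt(3)}), ProductSet(Interval.open(-3/71, 81/2), {2/3}))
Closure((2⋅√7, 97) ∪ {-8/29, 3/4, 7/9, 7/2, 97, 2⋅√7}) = {-8/29, 3/4, 7/9, 7/2} ∪ [2⋅√7, 97]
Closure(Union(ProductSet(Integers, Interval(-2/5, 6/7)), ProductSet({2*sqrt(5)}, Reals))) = Union(ProductSet({2*sqrt(5)}, Reals), ProductSet(Integers, Interval(-2/5, 6/7)))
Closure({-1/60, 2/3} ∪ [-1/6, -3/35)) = [-1/6, -3/35] ∪ {-1/60, 2/3}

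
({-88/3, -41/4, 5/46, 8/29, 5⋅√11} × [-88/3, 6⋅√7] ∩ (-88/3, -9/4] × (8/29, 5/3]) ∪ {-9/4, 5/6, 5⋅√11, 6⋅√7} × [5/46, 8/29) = ({-41/4} × (8/29, 5/3]) ∪ ({-9/4, 5/6, 5⋅√11, 6⋅√7} × [5/46, 8/29))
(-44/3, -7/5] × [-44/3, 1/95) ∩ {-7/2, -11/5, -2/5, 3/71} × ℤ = {-7/2, -11/5} × {-14, -13, …, 0}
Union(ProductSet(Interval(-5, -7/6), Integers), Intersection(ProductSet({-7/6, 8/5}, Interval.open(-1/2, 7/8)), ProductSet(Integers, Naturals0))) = ProductSet(Interval(-5, -7/6), Integers)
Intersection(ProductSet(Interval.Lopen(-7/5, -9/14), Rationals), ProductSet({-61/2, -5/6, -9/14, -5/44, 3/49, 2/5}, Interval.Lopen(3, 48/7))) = ProductSet({-5/6, -9/14}, Intersection(Interval.Lopen(3, 48/7), Rationals))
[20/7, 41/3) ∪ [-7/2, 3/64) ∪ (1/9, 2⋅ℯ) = [-7/2, 3/64) ∪ (1/9, 41/3)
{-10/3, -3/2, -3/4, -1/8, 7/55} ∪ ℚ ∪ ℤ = ℚ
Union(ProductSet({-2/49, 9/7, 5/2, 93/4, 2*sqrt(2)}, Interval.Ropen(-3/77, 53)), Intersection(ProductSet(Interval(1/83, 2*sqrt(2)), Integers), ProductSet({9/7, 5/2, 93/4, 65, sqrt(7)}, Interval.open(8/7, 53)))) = Union(ProductSet({9/7, 5/2, sqrt(7)}, Range(2, 53, 1)), ProductSet({-2/49, 9/7, 5/2, 93/4, 2*sqrt(2)}, Interval.Ropen(-3/77, 53)))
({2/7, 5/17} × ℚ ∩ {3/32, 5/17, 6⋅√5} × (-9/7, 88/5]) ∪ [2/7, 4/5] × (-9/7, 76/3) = [2/7, 4/5] × (-9/7, 76/3)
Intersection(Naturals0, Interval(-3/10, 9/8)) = Range(0, 2, 1)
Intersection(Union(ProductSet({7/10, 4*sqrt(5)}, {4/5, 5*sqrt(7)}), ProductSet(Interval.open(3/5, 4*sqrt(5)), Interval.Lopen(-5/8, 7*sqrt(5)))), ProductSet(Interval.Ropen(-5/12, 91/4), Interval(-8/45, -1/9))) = ProductSet(Interval.open(3/5, 4*sqrt(5)), Interval(-8/45, -1/9))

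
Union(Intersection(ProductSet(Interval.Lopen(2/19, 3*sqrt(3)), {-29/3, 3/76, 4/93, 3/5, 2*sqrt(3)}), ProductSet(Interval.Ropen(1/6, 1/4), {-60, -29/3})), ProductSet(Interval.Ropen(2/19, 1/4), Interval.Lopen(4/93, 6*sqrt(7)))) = Union(ProductSet(Interval.Ropen(2/19, 1/4), Interval.Lopen(4/93, 6*sqrt(7))), ProductSet(Interval.Ropen(1/6, 1/4), {-29/3}))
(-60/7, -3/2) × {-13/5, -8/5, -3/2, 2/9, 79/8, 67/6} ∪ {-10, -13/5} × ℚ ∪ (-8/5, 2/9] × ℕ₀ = ({-10, -13/5} × ℚ) ∪ ((-8/5, 2/9] × ℕ₀) ∪ ((-60/7, -3/2) × {-13/5, -8/5, -3/2, 2/9, 79/8, 67/6})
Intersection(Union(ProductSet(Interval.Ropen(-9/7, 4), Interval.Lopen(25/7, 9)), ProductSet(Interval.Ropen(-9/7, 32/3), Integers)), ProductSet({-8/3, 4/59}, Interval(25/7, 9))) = ProductSet({4/59}, Union(Interval.Lopen(25/7, 9), Range(4, 10, 1)))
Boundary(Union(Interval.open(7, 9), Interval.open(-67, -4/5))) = {-67, -4/5, 7, 9}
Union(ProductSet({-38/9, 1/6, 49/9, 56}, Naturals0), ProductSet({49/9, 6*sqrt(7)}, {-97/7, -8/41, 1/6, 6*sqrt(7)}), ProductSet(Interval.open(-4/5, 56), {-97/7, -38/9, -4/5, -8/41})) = Union(ProductSet({49/9, 6*sqrt(7)}, {-97/7, -8/41, 1/6, 6*sqrt(7)}), ProductSet({-38/9, 1/6, 49/9, 56}, Naturals0), ProductSet(Interval.open(-4/5, 56), {-97/7, -38/9, -4/5, -8/41}))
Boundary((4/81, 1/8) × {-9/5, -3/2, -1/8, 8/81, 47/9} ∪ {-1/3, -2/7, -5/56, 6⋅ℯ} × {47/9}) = ({-1/3, -2/7, -5/56, 6⋅ℯ} × {47/9}) ∪ ([4/81, 1/8] × {-9/5, -3/2, -1/8, 8/81, 47/9})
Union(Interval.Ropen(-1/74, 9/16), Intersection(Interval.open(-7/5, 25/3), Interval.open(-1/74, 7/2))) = Interval.Ropen(-1/74, 7/2)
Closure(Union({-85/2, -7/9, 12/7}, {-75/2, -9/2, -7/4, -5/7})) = {-85/2, -75/2, -9/2, -7/4, -7/9, -5/7, 12/7}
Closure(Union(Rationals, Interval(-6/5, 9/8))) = Union(Interval(-oo, oo), Rationals)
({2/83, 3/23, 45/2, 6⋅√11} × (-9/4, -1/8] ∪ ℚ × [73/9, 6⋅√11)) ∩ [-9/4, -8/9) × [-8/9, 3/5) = ∅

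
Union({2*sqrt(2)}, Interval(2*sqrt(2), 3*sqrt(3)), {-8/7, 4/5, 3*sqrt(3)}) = Union({-8/7, 4/5}, Interval(2*sqrt(2), 3*sqrt(3)))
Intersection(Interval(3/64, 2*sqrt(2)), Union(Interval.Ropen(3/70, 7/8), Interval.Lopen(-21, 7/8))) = Interval(3/64, 7/8)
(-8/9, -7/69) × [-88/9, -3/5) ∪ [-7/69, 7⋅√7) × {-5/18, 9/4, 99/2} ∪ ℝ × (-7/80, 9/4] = (ℝ × (-7/80, 9/4]) ∪ ((-8/9, -7/69) × [-88/9, -3/5)) ∪ ([-7/69, 7⋅√7) × {-5/18, 9/4, 99/2})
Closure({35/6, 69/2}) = {35/6, 69/2}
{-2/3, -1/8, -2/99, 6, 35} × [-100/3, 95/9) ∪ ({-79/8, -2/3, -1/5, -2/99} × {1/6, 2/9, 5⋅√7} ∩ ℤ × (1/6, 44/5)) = {-2/3, -1/8, -2/99, 6, 35} × [-100/3, 95/9)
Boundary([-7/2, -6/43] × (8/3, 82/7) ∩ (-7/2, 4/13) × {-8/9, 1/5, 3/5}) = ∅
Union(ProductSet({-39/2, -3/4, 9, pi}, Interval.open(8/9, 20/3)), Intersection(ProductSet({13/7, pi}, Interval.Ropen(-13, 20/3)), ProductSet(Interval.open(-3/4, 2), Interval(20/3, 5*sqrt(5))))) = ProductSet({-39/2, -3/4, 9, pi}, Interval.open(8/9, 20/3))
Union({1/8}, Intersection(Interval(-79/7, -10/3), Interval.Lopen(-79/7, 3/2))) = Union({1/8}, Interval.Lopen(-79/7, -10/3))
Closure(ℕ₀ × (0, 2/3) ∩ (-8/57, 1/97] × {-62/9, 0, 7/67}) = {0} × {7/67}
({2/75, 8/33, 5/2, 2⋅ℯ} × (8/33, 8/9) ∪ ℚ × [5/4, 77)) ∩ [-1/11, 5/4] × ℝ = ({2/75, 8/33} × (8/33, 8/9)) ∪ ((ℚ ∩ [-1/11, 5/4]) × [5/4, 77))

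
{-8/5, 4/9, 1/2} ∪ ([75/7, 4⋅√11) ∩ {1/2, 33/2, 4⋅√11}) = {-8/5, 4/9, 1/2}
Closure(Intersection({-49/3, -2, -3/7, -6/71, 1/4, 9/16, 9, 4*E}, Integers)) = {-2, 9}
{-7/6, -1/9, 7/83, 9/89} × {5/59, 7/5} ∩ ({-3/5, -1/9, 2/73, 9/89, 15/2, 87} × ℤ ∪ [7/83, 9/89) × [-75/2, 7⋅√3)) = {7/83} × {5/59, 7/5}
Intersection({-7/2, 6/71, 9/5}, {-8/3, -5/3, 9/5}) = {9/5}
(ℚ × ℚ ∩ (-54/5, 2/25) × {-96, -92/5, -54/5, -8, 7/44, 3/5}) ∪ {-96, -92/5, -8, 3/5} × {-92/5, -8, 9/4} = ({-96, -92/5, -8, 3/5} × {-92/5, -8, 9/4}) ∪ ((ℚ ∩ (-54/5, 2/25)) × {-96, -92/5, -54/5, -8, 7/44, 3/5})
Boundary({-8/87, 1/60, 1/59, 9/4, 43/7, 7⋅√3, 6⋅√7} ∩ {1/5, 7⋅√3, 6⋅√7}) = {7⋅√3, 6⋅√7}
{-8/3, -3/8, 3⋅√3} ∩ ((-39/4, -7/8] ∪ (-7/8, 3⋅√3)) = {-8/3, -3/8}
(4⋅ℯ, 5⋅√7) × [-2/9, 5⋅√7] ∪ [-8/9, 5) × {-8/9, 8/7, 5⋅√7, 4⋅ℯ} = ([-8/9, 5) × {-8/9, 8/7, 5⋅√7, 4⋅ℯ}) ∪ ((4⋅ℯ, 5⋅√7) × [-2/9, 5⋅√7])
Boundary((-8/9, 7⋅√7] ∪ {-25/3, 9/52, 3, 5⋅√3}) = {-25/3, -8/9, 7⋅√7}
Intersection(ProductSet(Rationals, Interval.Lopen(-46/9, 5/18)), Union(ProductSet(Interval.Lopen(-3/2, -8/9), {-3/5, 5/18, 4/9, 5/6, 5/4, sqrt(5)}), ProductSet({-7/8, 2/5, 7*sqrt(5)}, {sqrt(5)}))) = ProductSet(Intersection(Interval.Lopen(-3/2, -8/9), Rationals), {-3/5, 5/18})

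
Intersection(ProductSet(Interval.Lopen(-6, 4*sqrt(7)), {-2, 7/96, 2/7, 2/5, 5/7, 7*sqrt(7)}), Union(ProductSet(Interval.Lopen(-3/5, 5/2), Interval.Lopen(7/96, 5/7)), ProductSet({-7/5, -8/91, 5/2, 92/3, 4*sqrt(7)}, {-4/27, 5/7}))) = Union(ProductSet({-7/5, -8/91, 5/2, 4*sqrt(7)}, {5/7}), ProductSet(Interval.Lopen(-3/5, 5/2), {2/7, 2/5, 5/7}))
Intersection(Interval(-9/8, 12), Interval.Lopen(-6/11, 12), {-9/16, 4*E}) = {4*E}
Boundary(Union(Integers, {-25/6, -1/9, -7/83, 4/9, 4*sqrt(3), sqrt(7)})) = Union({-25/6, -1/9, -7/83, 4/9, 4*sqrt(3), sqrt(7)}, Integers)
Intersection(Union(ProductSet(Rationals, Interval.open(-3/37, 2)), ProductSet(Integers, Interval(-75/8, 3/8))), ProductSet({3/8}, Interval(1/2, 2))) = ProductSet({3/8}, Interval.Ropen(1/2, 2))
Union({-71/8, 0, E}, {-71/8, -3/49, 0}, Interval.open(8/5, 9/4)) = Union({-71/8, -3/49, 0, E}, Interval.open(8/5, 9/4))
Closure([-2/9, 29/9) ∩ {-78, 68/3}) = ∅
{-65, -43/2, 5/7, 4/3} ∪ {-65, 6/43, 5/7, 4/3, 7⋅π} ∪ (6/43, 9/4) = {-65, -43/2, 7⋅π} ∪ [6/43, 9/4)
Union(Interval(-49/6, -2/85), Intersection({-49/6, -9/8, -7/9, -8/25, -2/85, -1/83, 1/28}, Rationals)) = Union({-1/83, 1/28}, Interval(-49/6, -2/85))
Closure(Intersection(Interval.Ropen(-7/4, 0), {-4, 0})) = EmptySet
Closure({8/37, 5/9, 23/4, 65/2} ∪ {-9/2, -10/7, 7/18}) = {-9/2, -10/7, 8/37, 7/18, 5/9, 23/4, 65/2}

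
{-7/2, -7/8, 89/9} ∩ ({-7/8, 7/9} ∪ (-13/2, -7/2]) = {-7/2, -7/8}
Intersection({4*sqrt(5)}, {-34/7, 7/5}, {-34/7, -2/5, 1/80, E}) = EmptySet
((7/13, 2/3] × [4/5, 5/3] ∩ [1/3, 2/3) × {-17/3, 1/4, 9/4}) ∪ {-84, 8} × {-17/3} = {-84, 8} × {-17/3}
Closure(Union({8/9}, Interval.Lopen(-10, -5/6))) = Union({8/9}, Interval(-10, -5/6))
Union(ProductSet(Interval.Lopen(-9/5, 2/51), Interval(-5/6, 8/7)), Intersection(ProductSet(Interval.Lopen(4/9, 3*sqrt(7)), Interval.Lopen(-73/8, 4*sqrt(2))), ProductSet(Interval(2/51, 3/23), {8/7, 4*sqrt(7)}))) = ProductSet(Interval.Lopen(-9/5, 2/51), Interval(-5/6, 8/7))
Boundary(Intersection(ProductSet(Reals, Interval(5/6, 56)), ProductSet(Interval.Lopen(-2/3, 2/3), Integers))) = ProductSet(Interval(-2/3, 2/3), Range(1, 57, 1))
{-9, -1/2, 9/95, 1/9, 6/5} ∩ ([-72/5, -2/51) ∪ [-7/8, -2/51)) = {-9, -1/2}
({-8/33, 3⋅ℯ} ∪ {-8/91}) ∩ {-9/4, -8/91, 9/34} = {-8/91}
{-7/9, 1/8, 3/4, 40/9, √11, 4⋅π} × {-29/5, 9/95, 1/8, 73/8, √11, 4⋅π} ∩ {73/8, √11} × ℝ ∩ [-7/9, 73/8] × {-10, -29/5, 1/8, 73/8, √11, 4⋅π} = {√11} × {-29/5, 1/8, 73/8, √11, 4⋅π}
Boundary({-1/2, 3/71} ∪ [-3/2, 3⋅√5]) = {-3/2, 3⋅√5}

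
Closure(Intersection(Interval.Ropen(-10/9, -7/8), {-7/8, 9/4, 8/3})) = EmptySet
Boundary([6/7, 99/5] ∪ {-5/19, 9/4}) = {-5/19, 6/7, 99/5}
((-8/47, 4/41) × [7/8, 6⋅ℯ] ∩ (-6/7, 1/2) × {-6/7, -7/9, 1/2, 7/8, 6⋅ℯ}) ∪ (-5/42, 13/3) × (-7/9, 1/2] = ((-8/47, 4/41) × {7/8, 6⋅ℯ}) ∪ ((-5/42, 13/3) × (-7/9, 1/2])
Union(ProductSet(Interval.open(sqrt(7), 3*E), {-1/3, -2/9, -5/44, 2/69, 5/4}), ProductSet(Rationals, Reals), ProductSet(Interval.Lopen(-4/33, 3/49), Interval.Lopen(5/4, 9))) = Union(ProductSet(Interval.Lopen(-4/33, 3/49), Interval.Lopen(5/4, 9)), ProductSet(Interval.open(sqrt(7), 3*E), {-1/3, -2/9, -5/44, 2/69, 5/4}), ProductSet(Rationals, Reals))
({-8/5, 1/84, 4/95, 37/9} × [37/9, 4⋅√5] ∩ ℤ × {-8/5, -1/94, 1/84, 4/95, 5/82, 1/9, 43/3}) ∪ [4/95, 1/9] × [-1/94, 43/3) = [4/95, 1/9] × [-1/94, 43/3)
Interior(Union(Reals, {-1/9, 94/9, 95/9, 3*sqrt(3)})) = Reals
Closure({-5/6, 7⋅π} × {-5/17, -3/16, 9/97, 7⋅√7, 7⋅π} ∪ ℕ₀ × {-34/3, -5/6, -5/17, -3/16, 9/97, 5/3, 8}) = (ℕ₀ × {-34/3, -5/6, -5/17, -3/16, 9/97, 5/3, 8}) ∪ ({-5/6, 7⋅π} × {-5/17, -3/16, 9/97, 7⋅√7, 7⋅π})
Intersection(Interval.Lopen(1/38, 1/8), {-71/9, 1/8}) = {1/8}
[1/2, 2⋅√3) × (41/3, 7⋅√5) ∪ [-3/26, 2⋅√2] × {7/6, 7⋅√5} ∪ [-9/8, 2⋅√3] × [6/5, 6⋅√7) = ([-3/26, 2⋅√2] × {7/6, 7⋅√5}) ∪ ([-9/8, 2⋅√3] × [6/5, 6⋅√7))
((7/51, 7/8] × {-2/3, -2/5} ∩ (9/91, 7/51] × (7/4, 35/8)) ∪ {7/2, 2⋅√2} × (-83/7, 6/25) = {7/2, 2⋅√2} × (-83/7, 6/25)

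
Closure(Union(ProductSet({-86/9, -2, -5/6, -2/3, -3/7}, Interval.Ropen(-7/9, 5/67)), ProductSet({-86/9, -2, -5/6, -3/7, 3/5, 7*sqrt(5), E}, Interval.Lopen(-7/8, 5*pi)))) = Union(ProductSet({-86/9, -2, -5/6, -2/3, -3/7}, Interval(-7/9, 5/67)), ProductSet({-86/9, -2, -5/6, -3/7, 3/5, 7*sqrt(5), E}, Interval(-7/8, 5*pi)))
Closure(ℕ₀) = ℕ₀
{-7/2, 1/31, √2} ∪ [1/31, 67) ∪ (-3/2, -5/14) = {-7/2} ∪ (-3/2, -5/14) ∪ [1/31, 67)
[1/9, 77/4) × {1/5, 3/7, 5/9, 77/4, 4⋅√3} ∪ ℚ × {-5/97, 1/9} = (ℚ × {-5/97, 1/9}) ∪ ([1/9, 77/4) × {1/5, 3/7, 5/9, 77/4, 4⋅√3})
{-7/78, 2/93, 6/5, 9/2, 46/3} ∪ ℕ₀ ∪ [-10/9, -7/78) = [-10/9, -7/78] ∪ ℕ₀ ∪ {2/93, 6/5, 9/2, 46/3}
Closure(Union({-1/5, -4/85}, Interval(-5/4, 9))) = Interval(-5/4, 9)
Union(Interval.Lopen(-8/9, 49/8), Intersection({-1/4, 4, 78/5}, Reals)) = Union({78/5}, Interval.Lopen(-8/9, 49/8))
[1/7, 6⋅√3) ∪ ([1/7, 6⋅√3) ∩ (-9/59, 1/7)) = [1/7, 6⋅√3)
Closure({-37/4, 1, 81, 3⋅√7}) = {-37/4, 1, 81, 3⋅√7}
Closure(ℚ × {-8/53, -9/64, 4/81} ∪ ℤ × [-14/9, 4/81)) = (ℝ × {-8/53, -9/64, 4/81}) ∪ (ℤ × [-14/9, 4/81])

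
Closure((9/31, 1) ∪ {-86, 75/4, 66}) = {-86, 75/4, 66} ∪ [9/31, 1]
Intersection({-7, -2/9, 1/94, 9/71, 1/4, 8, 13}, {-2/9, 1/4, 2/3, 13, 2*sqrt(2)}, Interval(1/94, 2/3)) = {1/4}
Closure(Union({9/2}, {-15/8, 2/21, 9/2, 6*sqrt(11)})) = {-15/8, 2/21, 9/2, 6*sqrt(11)}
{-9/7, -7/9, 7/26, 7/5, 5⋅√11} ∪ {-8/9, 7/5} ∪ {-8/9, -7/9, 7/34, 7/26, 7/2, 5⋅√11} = {-9/7, -8/9, -7/9, 7/34, 7/26, 7/5, 7/2, 5⋅√11}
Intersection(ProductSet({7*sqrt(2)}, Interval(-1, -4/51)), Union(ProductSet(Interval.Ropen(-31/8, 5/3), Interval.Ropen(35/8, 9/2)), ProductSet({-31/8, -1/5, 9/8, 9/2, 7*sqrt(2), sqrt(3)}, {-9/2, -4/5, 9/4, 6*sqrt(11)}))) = ProductSet({7*sqrt(2)}, {-4/5})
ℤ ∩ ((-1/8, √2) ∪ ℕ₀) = ℕ₀ ∪ {0, 1}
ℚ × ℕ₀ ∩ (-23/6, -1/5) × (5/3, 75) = (ℚ ∩ (-23/6, -1/5)) × {2, 3, …, 74}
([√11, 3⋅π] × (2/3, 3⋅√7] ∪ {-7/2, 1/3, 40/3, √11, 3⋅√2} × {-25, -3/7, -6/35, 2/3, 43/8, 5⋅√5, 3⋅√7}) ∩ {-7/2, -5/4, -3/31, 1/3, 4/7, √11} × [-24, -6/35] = {-7/2, 1/3, √11} × {-3/7, -6/35}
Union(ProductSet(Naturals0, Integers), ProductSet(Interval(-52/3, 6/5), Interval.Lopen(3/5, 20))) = Union(ProductSet(Interval(-52/3, 6/5), Interval.Lopen(3/5, 20)), ProductSet(Naturals0, Integers))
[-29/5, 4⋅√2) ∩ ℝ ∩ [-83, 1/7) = [-29/5, 1/7)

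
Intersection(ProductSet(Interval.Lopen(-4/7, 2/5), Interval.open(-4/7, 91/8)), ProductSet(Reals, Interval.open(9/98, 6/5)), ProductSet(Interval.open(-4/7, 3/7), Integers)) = ProductSet(Interval.Lopen(-4/7, 2/5), Range(1, 2, 1))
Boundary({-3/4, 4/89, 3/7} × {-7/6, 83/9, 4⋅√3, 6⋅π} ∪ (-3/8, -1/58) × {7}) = ([-3/8, -1/58] × {7}) ∪ ({-3/4, 4/89, 3/7} × {-7/6, 83/9, 4⋅√3, 6⋅π})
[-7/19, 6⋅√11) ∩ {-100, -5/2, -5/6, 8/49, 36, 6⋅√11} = {8/49}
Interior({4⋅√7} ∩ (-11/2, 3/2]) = ∅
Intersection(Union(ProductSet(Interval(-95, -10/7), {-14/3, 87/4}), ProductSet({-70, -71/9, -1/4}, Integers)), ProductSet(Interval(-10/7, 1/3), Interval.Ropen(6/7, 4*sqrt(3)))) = ProductSet({-1/4}, Range(1, 7, 1))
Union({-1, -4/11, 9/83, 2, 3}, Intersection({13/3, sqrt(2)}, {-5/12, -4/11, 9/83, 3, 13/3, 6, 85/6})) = {-1, -4/11, 9/83, 2, 3, 13/3}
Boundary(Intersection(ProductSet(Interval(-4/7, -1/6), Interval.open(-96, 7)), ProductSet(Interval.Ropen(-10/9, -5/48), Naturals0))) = ProductSet(Interval(-4/7, -1/6), Range(0, 7, 1))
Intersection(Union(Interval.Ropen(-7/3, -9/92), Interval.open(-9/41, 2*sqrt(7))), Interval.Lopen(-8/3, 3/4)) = Interval(-7/3, 3/4)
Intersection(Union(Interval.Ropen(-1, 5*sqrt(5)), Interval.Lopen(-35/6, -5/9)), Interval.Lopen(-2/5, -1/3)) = Interval.Lopen(-2/5, -1/3)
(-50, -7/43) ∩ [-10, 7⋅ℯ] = [-10, -7/43)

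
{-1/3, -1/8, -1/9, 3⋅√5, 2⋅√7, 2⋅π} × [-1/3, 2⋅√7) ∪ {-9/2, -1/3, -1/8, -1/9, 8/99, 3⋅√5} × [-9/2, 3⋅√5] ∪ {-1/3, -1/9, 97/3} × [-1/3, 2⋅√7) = ({-9/2, -1/3, -1/8, -1/9, 8/99, 3⋅√5} × [-9/2, 3⋅√5]) ∪ ({-1/3, -1/8, -1/9, 97/3, 3⋅√5, 2⋅√7, 2⋅π} × [-1/3, 2⋅√7))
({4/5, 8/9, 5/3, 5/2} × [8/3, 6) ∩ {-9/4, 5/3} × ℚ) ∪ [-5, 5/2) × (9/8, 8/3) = ({5/3} × (ℚ ∩ [8/3, 6))) ∪ ([-5, 5/2) × (9/8, 8/3))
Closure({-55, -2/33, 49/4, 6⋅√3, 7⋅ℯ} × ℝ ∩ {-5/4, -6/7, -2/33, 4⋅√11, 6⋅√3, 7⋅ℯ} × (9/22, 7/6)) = {-2/33, 6⋅√3, 7⋅ℯ} × [9/22, 7/6]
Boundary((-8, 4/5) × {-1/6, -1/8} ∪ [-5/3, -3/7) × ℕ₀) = ([-5/3, -3/7] × ℕ₀) ∪ ([-8, 4/5] × {-1/6, -1/8})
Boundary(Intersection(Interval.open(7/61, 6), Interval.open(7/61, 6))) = {7/61, 6}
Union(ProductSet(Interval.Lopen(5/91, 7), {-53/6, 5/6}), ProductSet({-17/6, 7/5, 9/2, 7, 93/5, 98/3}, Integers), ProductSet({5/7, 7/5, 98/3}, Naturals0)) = Union(ProductSet({5/7, 7/5, 98/3}, Naturals0), ProductSet({-17/6, 7/5, 9/2, 7, 93/5, 98/3}, Integers), ProductSet(Interval.Lopen(5/91, 7), {-53/6, 5/6}))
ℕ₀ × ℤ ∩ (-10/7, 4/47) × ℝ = {0} × ℤ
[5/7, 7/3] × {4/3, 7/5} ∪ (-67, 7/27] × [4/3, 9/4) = ([5/7, 7/3] × {4/3, 7/5}) ∪ ((-67, 7/27] × [4/3, 9/4))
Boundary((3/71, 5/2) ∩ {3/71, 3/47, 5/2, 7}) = {3/47}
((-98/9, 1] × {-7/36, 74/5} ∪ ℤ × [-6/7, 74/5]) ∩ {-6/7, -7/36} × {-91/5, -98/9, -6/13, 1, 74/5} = {-6/7, -7/36} × {74/5}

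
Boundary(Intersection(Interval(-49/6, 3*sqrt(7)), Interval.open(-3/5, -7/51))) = {-3/5, -7/51}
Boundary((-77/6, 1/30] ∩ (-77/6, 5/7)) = {-77/6, 1/30}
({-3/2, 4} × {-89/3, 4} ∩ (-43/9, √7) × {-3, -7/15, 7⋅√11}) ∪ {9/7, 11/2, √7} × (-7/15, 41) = {9/7, 11/2, √7} × (-7/15, 41)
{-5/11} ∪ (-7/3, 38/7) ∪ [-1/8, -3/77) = (-7/3, 38/7)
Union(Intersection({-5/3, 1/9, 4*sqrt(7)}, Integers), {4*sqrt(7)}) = {4*sqrt(7)}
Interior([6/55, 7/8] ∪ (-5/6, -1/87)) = (-5/6, -1/87) ∪ (6/55, 7/8)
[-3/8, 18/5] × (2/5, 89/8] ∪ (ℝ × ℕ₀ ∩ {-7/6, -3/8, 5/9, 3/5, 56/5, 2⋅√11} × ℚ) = ([-3/8, 18/5] × (2/5, 89/8]) ∪ ({-7/6, -3/8, 5/9, 3/5, 56/5, 2⋅√11} × ℕ₀)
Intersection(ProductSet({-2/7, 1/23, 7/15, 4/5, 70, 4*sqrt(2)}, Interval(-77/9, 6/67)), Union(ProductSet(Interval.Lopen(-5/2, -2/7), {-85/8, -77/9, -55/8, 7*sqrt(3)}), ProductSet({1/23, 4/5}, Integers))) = Union(ProductSet({-2/7}, {-77/9, -55/8}), ProductSet({1/23, 4/5}, Range(-8, 1, 1)))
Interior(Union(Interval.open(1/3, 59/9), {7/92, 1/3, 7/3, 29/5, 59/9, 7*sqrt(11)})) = Interval.open(1/3, 59/9)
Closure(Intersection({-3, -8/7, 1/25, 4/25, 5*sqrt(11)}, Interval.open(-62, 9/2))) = {-3, -8/7, 1/25, 4/25}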